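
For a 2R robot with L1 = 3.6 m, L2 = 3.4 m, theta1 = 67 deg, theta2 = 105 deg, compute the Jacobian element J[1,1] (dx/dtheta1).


J[1,1] = -L1*sin(t1) - L2*sin(t1+t2)
= -3.6*sin(67) - 3.4*sin(172)
= -3.787


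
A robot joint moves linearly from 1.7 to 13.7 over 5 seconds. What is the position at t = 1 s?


s = t/T = 1/5 = 0.2
p(t) = p0 + (pf-p0)*s
= 1.7 + (13.7 - 1.7) * 0.2
= 4.1


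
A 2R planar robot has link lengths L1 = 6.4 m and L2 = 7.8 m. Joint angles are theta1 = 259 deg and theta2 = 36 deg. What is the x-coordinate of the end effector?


Convert angles to radians: theta1 = 4.5204, theta2 = 0.6283
x = L1*cos(theta1) + L2*cos(theta1+theta2)
x = -1.2212 + 3.2964
x = 2.0752


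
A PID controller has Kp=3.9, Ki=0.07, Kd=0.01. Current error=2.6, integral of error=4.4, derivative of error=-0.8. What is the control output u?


u = Kp*e + Ki*int(e) + Kd*de/dt
= 3.9*2.6 + 0.07*4.4 + 0.01*(-0.8)
= 10.14 + 0.308 + -0.008
= 10.44


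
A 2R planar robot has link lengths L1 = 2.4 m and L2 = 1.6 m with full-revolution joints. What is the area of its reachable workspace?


r_max = L1 + L2 = 4.0 m
r_min = |L1 - L2| = 0.8 m
Area = pi*(r_max^2 - r_min^2)
= pi*(16.0 - 0.64)
= pi * 15.36
= 48.2549 m^2


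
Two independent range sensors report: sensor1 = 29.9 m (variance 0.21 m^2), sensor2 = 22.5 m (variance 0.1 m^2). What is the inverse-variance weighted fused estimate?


w1 = (1/var1) / (1/var1 + 1/var2)
   = 4.7619 / (4.7619 + 10.0) = 0.3226
w2 = 1 - w1 = 0.6774
fused = w1*s1 + w2*s2 = 9.6452 + 15.2419
= 24.8871 m


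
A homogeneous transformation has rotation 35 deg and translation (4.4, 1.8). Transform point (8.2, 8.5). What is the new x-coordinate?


x' = cos(theta)*px - sin(theta)*py + tx
= 0.8192*8.2 - 0.5736*8.5 + 4.4
= 6.2416


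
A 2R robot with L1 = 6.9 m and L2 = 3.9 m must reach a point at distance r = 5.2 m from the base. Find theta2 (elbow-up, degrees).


cos(theta2) = (r^2 - L1^2 - L2^2) / (2*L1*L2)
cos(theta2) = (27.04 - 47.61 - 15.21) / 53.82
cos(theta2) = -0.664809
theta2 = 131.6676 degrees


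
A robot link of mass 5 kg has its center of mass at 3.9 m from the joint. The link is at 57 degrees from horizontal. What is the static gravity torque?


tau = m*g*L*cos(angle)
= 5 * 9.81 * 3.9 * cos(57 deg)
= 5 * 9.81 * 3.9 * 0.5446
= 104.1867 Nm


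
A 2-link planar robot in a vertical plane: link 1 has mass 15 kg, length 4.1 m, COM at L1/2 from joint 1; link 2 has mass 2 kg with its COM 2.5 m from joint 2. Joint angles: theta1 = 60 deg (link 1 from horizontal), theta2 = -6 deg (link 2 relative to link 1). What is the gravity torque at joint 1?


Horizontal distance from joint 1 to link-1 COM:
  x_c1 = (L1/2)*cos(t1) = 2.05 * 0.5 = 1.025 m
Horizontal distance from joint 1 to link-2 COM:
  x_c2 = L1*cos(t1) + Lc2*cos(t1+t2)
       = 4.1*0.5 + 2.5*0.5878 = 3.5195 m
tau1 = m1*g*x_c1 + m2*g*x_c2
     = 15*9.81*1.025 + 2*9.81*3.5195
     = 150.8288 + 69.0519
     = 219.8806 Nm


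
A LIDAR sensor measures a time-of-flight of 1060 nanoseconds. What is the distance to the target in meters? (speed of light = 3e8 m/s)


tof = 1060 ns = 1.06e-06 s
dist = c * tof / 2
= 3e8 * 1.06e-06 / 2
= 159.0 m


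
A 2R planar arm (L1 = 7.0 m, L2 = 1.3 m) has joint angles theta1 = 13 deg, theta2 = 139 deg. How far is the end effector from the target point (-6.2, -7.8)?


End effector via forward kinematics:
x = L1*cos(t1) + L2*cos(t1+t2) = 5.6728
y = L1*sin(t1) + L2*sin(t1+t2) = 2.185
Distance to target:
d = sqrt((-6.2 - 5.6728)^2 + (-7.8 - 2.185)^2)
= sqrt(140.9624 + 99.6996)
= 15.5133 m


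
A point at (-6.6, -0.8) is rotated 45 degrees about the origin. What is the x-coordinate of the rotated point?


x' = x*cos(theta) - y*sin(theta)
cos(45 deg) = 0.7071, sin(45 deg) = 0.7071
x' = -6.6 * 0.7071 - -0.8 * 0.7071
= -4.6669 - -0.5657
= -4.1012


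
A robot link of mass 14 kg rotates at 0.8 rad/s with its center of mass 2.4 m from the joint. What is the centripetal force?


F = m * omega^2 * r
= 14 * 0.8^2 * 2.4
= 14 * 0.64 * 2.4
= 21.504 N


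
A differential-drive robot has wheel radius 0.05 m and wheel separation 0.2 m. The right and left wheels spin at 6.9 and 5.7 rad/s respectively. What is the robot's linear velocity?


vR = r*wR = 0.05*6.9 = 0.345 m/s
vL = r*wL = 0.05*5.7 = 0.285 m/s
v = (vR+vL)/2 = 0.315 m/s
omega = (vR-vL)/L = 0.3 rad/s
linear velocity = 0.315 m/s


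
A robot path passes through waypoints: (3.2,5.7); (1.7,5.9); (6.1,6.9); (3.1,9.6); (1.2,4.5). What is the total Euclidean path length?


Segment lengths:
  seg1 = sqrt((-1.5)^2 + (0.2)^2) = 1.5133
  seg2 = sqrt((4.4)^2 + (1.0)^2) = 4.5122
  seg3 = sqrt((-3.0)^2 + (2.7)^2) = 4.0361
  seg4 = sqrt((-1.9)^2 + (-5.1)^2) = 5.4424
Total = 15.504


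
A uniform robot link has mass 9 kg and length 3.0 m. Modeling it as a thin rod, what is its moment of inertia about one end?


I = (1/3) * m * L^2
= (1/3) * 9 * 3.0^2
= 0.333333 * 9 * 9.0
= 27.0 kg*m^2


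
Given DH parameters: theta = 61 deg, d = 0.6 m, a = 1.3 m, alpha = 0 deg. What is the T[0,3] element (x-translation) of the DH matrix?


T[0,3] = a * cos(theta)
= 1.3 * cos(61 deg)
= 1.3 * 0.4848
= 0.6303


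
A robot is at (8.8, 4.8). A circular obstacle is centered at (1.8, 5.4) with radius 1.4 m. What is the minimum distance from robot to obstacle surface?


center_dist = sqrt((8.8-1.8)^2 + (4.8-5.4)^2)
= sqrt(49.0 + 0.36)
= 7.0257
min_dist = center_dist - radius = 7.0257 - 1.4 = 5.6257 m


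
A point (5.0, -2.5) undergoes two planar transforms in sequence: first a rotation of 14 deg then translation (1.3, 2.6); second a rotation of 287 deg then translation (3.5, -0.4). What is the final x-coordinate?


After transform 1:
x1 = cos(14)*5.0 - sin(14)*-2.5 + 1.3 = 6.7563
y1 = sin(14)*5.0 + cos(14)*-2.5 + 2.6 = 1.3839
After transform 2:
x2 = cos(287)*6.7563 - sin(287)*1.3839 + 3.5
= 6.7987


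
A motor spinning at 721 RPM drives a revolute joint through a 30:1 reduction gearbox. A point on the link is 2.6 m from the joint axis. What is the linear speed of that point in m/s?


omega_motor = 721 * 2*pi/60 = 75.5029 rad/s
omega_joint = omega_motor / 30 = 2.5168 rad/s
v = omega_joint * r = 2.5168 * 2.6
= 6.5436 m/s


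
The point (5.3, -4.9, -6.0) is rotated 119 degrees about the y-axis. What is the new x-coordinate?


Rotation about y-axis: x' = x*cos(theta) + z*sin(theta)
= 5.3 * -0.4848 + -6.0 * 0.8746
= -7.8172


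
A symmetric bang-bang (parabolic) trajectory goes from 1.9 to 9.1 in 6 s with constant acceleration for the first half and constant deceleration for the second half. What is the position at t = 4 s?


Symmetric rest-to-rest: each phase covers (pf-p0)/2 in time T/2. 0.5*a*(T/2)^2 = (pf-p0)/2 => a = 4*(pf-p0)/T^2
a = 4*(9.1-1.9)/6^2 = 0.8
t = 4 is in the deceleration phase (t > T/2).
p = pf - 0.5*a*(T-t)^2 = 9.1 - 0.5*0.8*2^2
= 7.5


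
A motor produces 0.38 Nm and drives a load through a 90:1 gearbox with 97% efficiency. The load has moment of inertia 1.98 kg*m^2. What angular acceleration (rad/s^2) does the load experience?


tau_out = tau_motor * N * eta
= 0.38 * 90 * 0.97 = 33.174 Nm
alpha = tau_out / I = 33.174 / 1.98
= 16.7545 rad/s^2


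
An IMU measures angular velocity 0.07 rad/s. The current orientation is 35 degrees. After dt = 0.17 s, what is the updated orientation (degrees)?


delta_theta = w * dt = 0.07 * 0.17 = 0.0119 rad
= 0.6818 deg
theta_new = 35 + 0.6818 = 35.6818 deg


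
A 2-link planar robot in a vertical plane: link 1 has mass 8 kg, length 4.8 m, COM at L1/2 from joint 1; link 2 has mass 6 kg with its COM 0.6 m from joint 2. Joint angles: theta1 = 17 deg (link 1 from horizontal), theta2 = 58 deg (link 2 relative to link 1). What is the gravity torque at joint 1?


Horizontal distance from joint 1 to link-1 COM:
  x_c1 = (L1/2)*cos(t1) = 2.4 * 0.9563 = 2.2951 m
Horizontal distance from joint 1 to link-2 COM:
  x_c2 = L1*cos(t1) + Lc2*cos(t1+t2)
       = 4.8*0.9563 + 0.6*0.2588 = 4.7456 m
tau1 = m1*g*x_c1 + m2*g*x_c2
     = 8*9.81*2.2951 + 6*9.81*4.7456
     = 180.1219 + 279.3233
     = 459.4452 Nm


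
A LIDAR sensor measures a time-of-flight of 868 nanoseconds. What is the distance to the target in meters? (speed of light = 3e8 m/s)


tof = 868 ns = 8.68e-07 s
dist = c * tof / 2
= 3e8 * 8.68e-07 / 2
= 130.2 m


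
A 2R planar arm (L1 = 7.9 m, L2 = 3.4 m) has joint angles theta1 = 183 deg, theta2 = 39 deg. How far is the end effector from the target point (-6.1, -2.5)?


End effector via forward kinematics:
x = L1*cos(t1) + L2*cos(t1+t2) = -10.4159
y = L1*sin(t1) + L2*sin(t1+t2) = -2.6885
Distance to target:
d = sqrt((-6.1 - -10.4159)^2 + (-2.5 - -2.6885)^2)
= sqrt(18.6267 + 0.0355)
= 4.32 m


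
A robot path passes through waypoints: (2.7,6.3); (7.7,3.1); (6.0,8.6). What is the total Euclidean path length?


Segment lengths:
  seg1 = sqrt((5.0)^2 + (-3.2)^2) = 5.9363
  seg2 = sqrt((-1.7)^2 + (5.5)^2) = 5.7567
Total = 11.6931


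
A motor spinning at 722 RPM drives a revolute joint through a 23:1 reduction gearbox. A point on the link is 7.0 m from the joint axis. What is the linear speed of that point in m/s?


omega_motor = 722 * 2*pi/60 = 75.6077 rad/s
omega_joint = omega_motor / 23 = 3.2873 rad/s
v = omega_joint * r = 3.2873 * 7.0
= 23.011 m/s


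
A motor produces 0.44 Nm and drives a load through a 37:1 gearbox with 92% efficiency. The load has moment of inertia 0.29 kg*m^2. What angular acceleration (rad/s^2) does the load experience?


tau_out = tau_motor * N * eta
= 0.44 * 37 * 0.92 = 14.9776 Nm
alpha = tau_out / I = 14.9776 / 0.29
= 51.6469 rad/s^2


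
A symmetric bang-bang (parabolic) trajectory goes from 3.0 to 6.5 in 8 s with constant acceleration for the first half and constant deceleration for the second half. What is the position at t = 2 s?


Symmetric rest-to-rest: each phase covers (pf-p0)/2 in time T/2. 0.5*a*(T/2)^2 = (pf-p0)/2 => a = 4*(pf-p0)/T^2
a = 4*(6.5-3.0)/8^2 = 0.2188
t = 2 is in the acceleration phase (t <= T/2).
p = p0 + 0.5*a*t^2 = 3.0 + 0.5*0.2188*2^2
= 3.4375


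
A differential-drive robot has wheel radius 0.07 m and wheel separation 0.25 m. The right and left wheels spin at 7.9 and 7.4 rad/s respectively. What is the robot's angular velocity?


vR = r*wR = 0.07*7.9 = 0.553 m/s
vL = r*wL = 0.07*7.4 = 0.518 m/s
v = (vR+vL)/2 = 0.5355 m/s
omega = (vR-vL)/L = 0.14 rad/s
angular velocity = 0.14 rad/s


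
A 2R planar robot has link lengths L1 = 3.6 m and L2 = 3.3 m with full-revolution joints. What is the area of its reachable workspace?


r_max = L1 + L2 = 6.9 m
r_min = |L1 - L2| = 0.3 m
Area = pi*(r_max^2 - r_min^2)
= pi*(47.61 - 0.09)
= pi * 47.52
= 149.2885 m^2


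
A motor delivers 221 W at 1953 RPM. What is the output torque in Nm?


omega = 1953 * 2*pi/60 = 204.5177 rad/s
tau = P / omega = 221 / 204.5177
= 1.0806 Nm


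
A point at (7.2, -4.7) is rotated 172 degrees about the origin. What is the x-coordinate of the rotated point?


x' = x*cos(theta) - y*sin(theta)
cos(172 deg) = -0.9903, sin(172 deg) = 0.1392
x' = 7.2 * -0.9903 - -4.7 * 0.1392
= -7.1299 - -0.6541
= -6.4758


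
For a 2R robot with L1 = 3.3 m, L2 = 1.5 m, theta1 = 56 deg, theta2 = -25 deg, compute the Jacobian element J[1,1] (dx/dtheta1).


J[1,1] = -L1*sin(t1) - L2*sin(t1+t2)
= -3.3*sin(56) - 1.5*sin(31)
= -3.5084


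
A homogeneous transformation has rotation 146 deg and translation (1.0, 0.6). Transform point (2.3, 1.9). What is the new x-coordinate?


x' = cos(theta)*px - sin(theta)*py + tx
= -0.829*2.3 - 0.5592*1.9 + 1.0
= -1.9693


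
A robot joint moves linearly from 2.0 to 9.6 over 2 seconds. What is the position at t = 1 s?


s = t/T = 1/2 = 0.5
p(t) = p0 + (pf-p0)*s
= 2.0 + (9.6 - 2.0) * 0.5
= 5.8


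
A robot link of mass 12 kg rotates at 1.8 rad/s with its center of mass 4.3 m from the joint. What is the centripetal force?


F = m * omega^2 * r
= 12 * 1.8^2 * 4.3
= 12 * 3.24 * 4.3
= 167.184 N


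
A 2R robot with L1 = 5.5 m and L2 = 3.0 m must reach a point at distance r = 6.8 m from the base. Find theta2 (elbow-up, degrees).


cos(theta2) = (r^2 - L1^2 - L2^2) / (2*L1*L2)
cos(theta2) = (46.24 - 30.25 - 9.0) / 33.0
cos(theta2) = 0.211818
theta2 = 77.7711 degrees


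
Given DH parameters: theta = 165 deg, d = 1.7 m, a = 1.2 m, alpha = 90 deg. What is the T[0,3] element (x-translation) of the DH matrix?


T[0,3] = a * cos(theta)
= 1.2 * cos(165 deg)
= 1.2 * -0.9659
= -1.1591


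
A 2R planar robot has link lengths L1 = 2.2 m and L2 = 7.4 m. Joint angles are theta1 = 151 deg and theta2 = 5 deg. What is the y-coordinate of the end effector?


Convert angles to radians: theta1 = 2.6354, theta2 = 0.0873
y = L1*sin(theta1) + L2*sin(theta1+theta2)
y = 1.0666 + 3.0099
y = 4.0764


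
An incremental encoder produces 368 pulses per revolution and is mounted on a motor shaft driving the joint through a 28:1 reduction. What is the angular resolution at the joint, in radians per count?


counts per rev = 368
effective counts at joint = 368 * 28 = 10304
resolution = 2*pi / 10304
= 6.0978e-04 rad/count


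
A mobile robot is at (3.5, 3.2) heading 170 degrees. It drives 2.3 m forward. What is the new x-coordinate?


x_new = x0 + d*cos(theta)
= 3.5 + 2.3*cos(170)
= 3.5 + -2.2651
= 1.2349


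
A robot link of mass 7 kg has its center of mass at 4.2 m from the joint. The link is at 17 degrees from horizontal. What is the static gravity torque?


tau = m*g*L*cos(angle)
= 7 * 9.81 * 4.2 * cos(17 deg)
= 7 * 9.81 * 4.2 * 0.9563
= 275.8117 Nm


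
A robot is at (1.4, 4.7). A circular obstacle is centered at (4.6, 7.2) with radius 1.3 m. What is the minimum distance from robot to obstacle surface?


center_dist = sqrt((1.4-4.6)^2 + (4.7-7.2)^2)
= sqrt(10.24 + 6.25)
= 4.0608
min_dist = center_dist - radius = 4.0608 - 1.3 = 2.7608 m


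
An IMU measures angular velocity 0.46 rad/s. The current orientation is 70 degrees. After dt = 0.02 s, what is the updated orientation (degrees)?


delta_theta = w * dt = 0.46 * 0.02 = 0.0092 rad
= 0.5271 deg
theta_new = 70 + 0.5271 = 70.5271 deg


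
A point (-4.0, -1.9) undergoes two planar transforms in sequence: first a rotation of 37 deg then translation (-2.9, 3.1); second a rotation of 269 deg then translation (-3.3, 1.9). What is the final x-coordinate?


After transform 1:
x1 = cos(37)*-4.0 - sin(37)*-1.9 + -2.9 = -4.9511
y1 = sin(37)*-4.0 + cos(37)*-1.9 + 3.1 = -0.8247
After transform 2:
x2 = cos(269)*-4.9511 - sin(269)*-0.8247 + -3.3
= -4.0381


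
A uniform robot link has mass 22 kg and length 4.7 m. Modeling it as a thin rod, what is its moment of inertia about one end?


I = (1/3) * m * L^2
= (1/3) * 22 * 4.7^2
= 0.333333 * 22 * 22.09
= 161.9933 kg*m^2


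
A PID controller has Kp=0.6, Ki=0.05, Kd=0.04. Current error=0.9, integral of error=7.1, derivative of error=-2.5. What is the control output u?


u = Kp*e + Ki*int(e) + Kd*de/dt
= 0.6*0.9 + 0.05*7.1 + 0.04*(-2.5)
= 0.54 + 0.355 + -0.1
= 0.795


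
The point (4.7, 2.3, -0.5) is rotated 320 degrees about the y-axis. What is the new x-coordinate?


Rotation about y-axis: x' = x*cos(theta) + z*sin(theta)
= 4.7 * 0.766 + -0.5 * -0.6428
= 3.9218


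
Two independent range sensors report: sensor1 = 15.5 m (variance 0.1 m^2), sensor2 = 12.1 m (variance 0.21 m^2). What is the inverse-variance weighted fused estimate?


w1 = (1/var1) / (1/var1 + 1/var2)
   = 10.0 / (10.0 + 4.7619) = 0.6774
w2 = 1 - w1 = 0.3226
fused = w1*s1 + w2*s2 = 10.5 + 3.9032
= 14.4032 m


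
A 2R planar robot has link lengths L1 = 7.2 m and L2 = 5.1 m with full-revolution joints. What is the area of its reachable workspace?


r_max = L1 + L2 = 12.3 m
r_min = |L1 - L2| = 2.1 m
Area = pi*(r_max^2 - r_min^2)
= pi*(151.29 - 4.41)
= pi * 146.88
= 461.4371 m^2


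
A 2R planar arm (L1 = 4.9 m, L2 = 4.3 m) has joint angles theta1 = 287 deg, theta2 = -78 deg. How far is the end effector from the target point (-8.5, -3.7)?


End effector via forward kinematics:
x = L1*cos(t1) + L2*cos(t1+t2) = -2.3282
y = L1*sin(t1) + L2*sin(t1+t2) = -6.7706
Distance to target:
d = sqrt((-8.5 - -2.3282)^2 + (-3.7 - -6.7706)^2)
= sqrt(38.0906 + 9.4284)
= 6.8934 m


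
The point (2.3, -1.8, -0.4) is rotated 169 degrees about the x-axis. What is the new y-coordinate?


Rotation about x-axis: y' = y*cos(theta) - z*sin(theta)
= -1.8 * -0.9816 - -0.4 * 0.1908
= 1.8433


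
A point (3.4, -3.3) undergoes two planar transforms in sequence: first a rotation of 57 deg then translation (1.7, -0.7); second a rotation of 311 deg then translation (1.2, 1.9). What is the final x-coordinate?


After transform 1:
x1 = cos(57)*3.4 - sin(57)*-3.3 + 1.7 = 6.3194
y1 = sin(57)*3.4 + cos(57)*-3.3 + -0.7 = 0.3542
After transform 2:
x2 = cos(311)*6.3194 - sin(311)*0.3542 + 1.2
= 5.6132


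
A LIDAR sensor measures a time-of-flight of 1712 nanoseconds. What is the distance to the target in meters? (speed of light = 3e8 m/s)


tof = 1712 ns = 1.712e-06 s
dist = c * tof / 2
= 3e8 * 1.712e-06 / 2
= 256.8 m


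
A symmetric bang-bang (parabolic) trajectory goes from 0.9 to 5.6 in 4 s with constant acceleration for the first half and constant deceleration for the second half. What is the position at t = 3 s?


Symmetric rest-to-rest: each phase covers (pf-p0)/2 in time T/2. 0.5*a*(T/2)^2 = (pf-p0)/2 => a = 4*(pf-p0)/T^2
a = 4*(5.6-0.9)/4^2 = 1.175
t = 3 is in the deceleration phase (t > T/2).
p = pf - 0.5*a*(T-t)^2 = 5.6 - 0.5*1.175*1^2
= 5.0125


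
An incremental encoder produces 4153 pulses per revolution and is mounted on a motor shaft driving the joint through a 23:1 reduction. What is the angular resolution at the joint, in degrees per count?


counts per rev = 4153
effective counts at joint = 4153 * 23 = 95519
resolution = 360 / 95519
= 0.0038 deg/count


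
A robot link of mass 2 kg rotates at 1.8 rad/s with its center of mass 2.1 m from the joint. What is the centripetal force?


F = m * omega^2 * r
= 2 * 1.8^2 * 2.1
= 2 * 3.24 * 2.1
= 13.608 N


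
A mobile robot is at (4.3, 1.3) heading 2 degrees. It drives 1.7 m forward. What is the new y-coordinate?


y_new = y0 + d*sin(theta)
= 1.3 + 1.7*sin(2)
= 1.3 + 0.0593
= 1.3593


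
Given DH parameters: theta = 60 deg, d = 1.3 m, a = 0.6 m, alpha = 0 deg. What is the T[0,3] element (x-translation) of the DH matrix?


T[0,3] = a * cos(theta)
= 0.6 * cos(60 deg)
= 0.6 * 0.5
= 0.3


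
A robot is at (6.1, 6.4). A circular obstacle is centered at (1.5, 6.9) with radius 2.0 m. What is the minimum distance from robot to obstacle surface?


center_dist = sqrt((6.1-1.5)^2 + (6.4-6.9)^2)
= sqrt(21.16 + 0.25)
= 4.6271
min_dist = center_dist - radius = 4.6271 - 2.0 = 2.6271 m


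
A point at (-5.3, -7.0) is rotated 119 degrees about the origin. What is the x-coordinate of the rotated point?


x' = x*cos(theta) - y*sin(theta)
cos(119 deg) = -0.4848, sin(119 deg) = 0.8746
x' = -5.3 * -0.4848 - -7.0 * 0.8746
= 2.5695 - -6.1223
= 8.6918


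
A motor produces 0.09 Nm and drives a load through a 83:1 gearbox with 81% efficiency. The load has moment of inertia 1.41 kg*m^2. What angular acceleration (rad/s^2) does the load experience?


tau_out = tau_motor * N * eta
= 0.09 * 83 * 0.81 = 6.0507 Nm
alpha = tau_out / I = 6.0507 / 1.41
= 4.2913 rad/s^2


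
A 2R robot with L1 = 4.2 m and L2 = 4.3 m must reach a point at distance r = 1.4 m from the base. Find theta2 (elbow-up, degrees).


cos(theta2) = (r^2 - L1^2 - L2^2) / (2*L1*L2)
cos(theta2) = (1.96 - 17.64 - 18.49) / 36.12
cos(theta2) = -0.946013
theta2 = 161.0873 degrees


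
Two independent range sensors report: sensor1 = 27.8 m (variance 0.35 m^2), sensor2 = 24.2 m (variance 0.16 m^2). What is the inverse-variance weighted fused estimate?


w1 = (1/var1) / (1/var1 + 1/var2)
   = 2.8571 / (2.8571 + 6.25) = 0.3137
w2 = 1 - w1 = 0.6863
fused = w1*s1 + w2*s2 = 8.7216 + 16.6078
= 25.3294 m


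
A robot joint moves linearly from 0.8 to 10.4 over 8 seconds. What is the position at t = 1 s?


s = t/T = 1/8 = 0.125
p(t) = p0 + (pf-p0)*s
= 0.8 + (10.4 - 0.8) * 0.125
= 2.0


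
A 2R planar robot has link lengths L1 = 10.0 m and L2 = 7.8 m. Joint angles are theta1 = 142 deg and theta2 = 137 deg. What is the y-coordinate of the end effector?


Convert angles to radians: theta1 = 2.4784, theta2 = 2.3911
y = L1*sin(theta1) + L2*sin(theta1+theta2)
y = 6.1566 + -7.704
y = -1.5474


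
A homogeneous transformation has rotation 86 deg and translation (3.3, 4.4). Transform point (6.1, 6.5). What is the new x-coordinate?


x' = cos(theta)*px - sin(theta)*py + tx
= 0.0698*6.1 - 0.9976*6.5 + 3.3
= -2.7587


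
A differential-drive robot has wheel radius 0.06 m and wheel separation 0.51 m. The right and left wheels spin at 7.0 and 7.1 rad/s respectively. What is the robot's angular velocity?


vR = r*wR = 0.06*7.0 = 0.42 m/s
vL = r*wL = 0.06*7.1 = 0.426 m/s
v = (vR+vL)/2 = 0.423 m/s
omega = (vR-vL)/L = -0.0118 rad/s
angular velocity = -0.0118 rad/s


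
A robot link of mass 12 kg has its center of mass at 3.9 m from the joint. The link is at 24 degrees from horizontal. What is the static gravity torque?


tau = m*g*L*cos(angle)
= 12 * 9.81 * 3.9 * cos(24 deg)
= 12 * 9.81 * 3.9 * 0.9135
= 419.416 Nm


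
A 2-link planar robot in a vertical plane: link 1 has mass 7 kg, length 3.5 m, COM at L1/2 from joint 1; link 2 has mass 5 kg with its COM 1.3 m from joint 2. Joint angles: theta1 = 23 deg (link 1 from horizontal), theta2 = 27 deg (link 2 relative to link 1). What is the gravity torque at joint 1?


Horizontal distance from joint 1 to link-1 COM:
  x_c1 = (L1/2)*cos(t1) = 1.75 * 0.9205 = 1.6109 m
Horizontal distance from joint 1 to link-2 COM:
  x_c2 = L1*cos(t1) + Lc2*cos(t1+t2)
       = 3.5*0.9205 + 1.3*0.6428 = 4.0574 m
tau1 = m1*g*x_c1 + m2*g*x_c2
     = 7*9.81*1.6109 + 5*9.81*4.0574
     = 110.6194 + 199.015
     = 309.6344 Nm


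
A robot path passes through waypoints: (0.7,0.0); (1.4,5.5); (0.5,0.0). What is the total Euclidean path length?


Segment lengths:
  seg1 = sqrt((0.7)^2 + (5.5)^2) = 5.5444
  seg2 = sqrt((-0.9)^2 + (-5.5)^2) = 5.5731
Total = 11.1175


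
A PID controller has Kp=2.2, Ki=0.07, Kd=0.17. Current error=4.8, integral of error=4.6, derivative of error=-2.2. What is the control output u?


u = Kp*e + Ki*int(e) + Kd*de/dt
= 2.2*4.8 + 0.07*4.6 + 0.17*(-2.2)
= 10.56 + 0.322 + -0.374
= 10.508


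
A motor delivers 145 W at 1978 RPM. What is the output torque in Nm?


omega = 1978 * 2*pi/60 = 207.1357 rad/s
tau = P / omega = 145 / 207.1357
= 0.7 Nm


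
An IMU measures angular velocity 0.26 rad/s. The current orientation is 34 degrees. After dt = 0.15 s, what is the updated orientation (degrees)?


delta_theta = w * dt = 0.26 * 0.15 = 0.039 rad
= 2.2345 deg
theta_new = 34 + 2.2345 = 36.2345 deg


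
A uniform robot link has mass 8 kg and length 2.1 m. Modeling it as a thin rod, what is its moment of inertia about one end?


I = (1/3) * m * L^2
= (1/3) * 8 * 2.1^2
= 0.333333 * 8 * 4.41
= 11.76 kg*m^2


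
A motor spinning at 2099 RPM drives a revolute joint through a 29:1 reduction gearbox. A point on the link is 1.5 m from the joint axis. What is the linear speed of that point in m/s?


omega_motor = 2099 * 2*pi/60 = 219.8068 rad/s
omega_joint = omega_motor / 29 = 7.5795 rad/s
v = omega_joint * r = 7.5795 * 1.5
= 11.3693 m/s


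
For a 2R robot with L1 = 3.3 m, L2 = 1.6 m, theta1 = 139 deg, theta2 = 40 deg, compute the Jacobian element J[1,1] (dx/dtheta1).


J[1,1] = -L1*sin(t1) - L2*sin(t1+t2)
= -3.3*sin(139) - 1.6*sin(179)
= -2.1929


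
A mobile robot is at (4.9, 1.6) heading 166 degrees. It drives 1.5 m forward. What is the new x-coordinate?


x_new = x0 + d*cos(theta)
= 4.9 + 1.5*cos(166)
= 4.9 + -1.4554
= 3.4446


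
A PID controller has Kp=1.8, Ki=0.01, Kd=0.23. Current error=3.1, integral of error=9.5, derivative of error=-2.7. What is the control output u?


u = Kp*e + Ki*int(e) + Kd*de/dt
= 1.8*3.1 + 0.01*9.5 + 0.23*(-2.7)
= 5.58 + 0.095 + -0.621
= 5.054


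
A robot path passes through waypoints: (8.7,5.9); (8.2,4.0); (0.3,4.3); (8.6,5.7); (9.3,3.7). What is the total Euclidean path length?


Segment lengths:
  seg1 = sqrt((-0.5)^2 + (-1.9)^2) = 1.9647
  seg2 = sqrt((-7.9)^2 + (0.3)^2) = 7.9057
  seg3 = sqrt((8.3)^2 + (1.4)^2) = 8.4172
  seg4 = sqrt((0.7)^2 + (-2.0)^2) = 2.119
Total = 20.4066


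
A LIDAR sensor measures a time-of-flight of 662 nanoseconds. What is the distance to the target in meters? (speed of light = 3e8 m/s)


tof = 662 ns = 6.62e-07 s
dist = c * tof / 2
= 3e8 * 6.62e-07 / 2
= 99.3 m


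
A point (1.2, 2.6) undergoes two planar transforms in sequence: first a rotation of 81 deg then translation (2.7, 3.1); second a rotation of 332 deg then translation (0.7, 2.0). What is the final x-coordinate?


After transform 1:
x1 = cos(81)*1.2 - sin(81)*2.6 + 2.7 = 0.3197
y1 = sin(81)*1.2 + cos(81)*2.6 + 3.1 = 4.692
After transform 2:
x2 = cos(332)*0.3197 - sin(332)*4.692 + 0.7
= 3.185


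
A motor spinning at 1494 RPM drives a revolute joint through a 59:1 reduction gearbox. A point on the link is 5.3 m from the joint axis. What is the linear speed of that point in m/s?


omega_motor = 1494 * 2*pi/60 = 156.4513 rad/s
omega_joint = omega_motor / 59 = 2.6517 rad/s
v = omega_joint * r = 2.6517 * 5.3
= 14.0541 m/s


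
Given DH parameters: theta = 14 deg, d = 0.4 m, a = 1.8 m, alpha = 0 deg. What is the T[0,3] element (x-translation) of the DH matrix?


T[0,3] = a * cos(theta)
= 1.8 * cos(14 deg)
= 1.8 * 0.9703
= 1.7465


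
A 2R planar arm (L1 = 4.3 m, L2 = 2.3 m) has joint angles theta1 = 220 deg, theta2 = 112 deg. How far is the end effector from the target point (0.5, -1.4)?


End effector via forward kinematics:
x = L1*cos(t1) + L2*cos(t1+t2) = -1.2632
y = L1*sin(t1) + L2*sin(t1+t2) = -3.8438
Distance to target:
d = sqrt((0.5 - -1.2632)^2 + (-1.4 - -3.8438)^2)
= sqrt(3.1089 + 5.972)
= 3.0135 m


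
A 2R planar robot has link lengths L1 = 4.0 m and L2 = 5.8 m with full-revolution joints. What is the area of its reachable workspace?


r_max = L1 + L2 = 9.8 m
r_min = |L1 - L2| = 1.8 m
Area = pi*(r_max^2 - r_min^2)
= pi*(96.04 - 3.24)
= pi * 92.8
= 291.5398 m^2


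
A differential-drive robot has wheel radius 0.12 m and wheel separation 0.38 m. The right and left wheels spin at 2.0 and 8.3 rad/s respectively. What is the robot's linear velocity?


vR = r*wR = 0.12*2.0 = 0.24 m/s
vL = r*wL = 0.12*8.3 = 0.996 m/s
v = (vR+vL)/2 = 0.618 m/s
omega = (vR-vL)/L = -1.9895 rad/s
linear velocity = 0.618 m/s


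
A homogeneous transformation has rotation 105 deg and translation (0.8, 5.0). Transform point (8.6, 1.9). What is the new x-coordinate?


x' = cos(theta)*px - sin(theta)*py + tx
= -0.2588*8.6 - 0.9659*1.9 + 0.8
= -3.2611


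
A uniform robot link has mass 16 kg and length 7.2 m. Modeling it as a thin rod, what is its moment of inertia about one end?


I = (1/3) * m * L^2
= (1/3) * 16 * 7.2^2
= 0.333333 * 16 * 51.84
= 276.48 kg*m^2


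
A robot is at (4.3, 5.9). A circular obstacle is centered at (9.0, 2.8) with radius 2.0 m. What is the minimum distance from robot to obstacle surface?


center_dist = sqrt((4.3-9.0)^2 + (5.9-2.8)^2)
= sqrt(22.09 + 9.61)
= 5.6303
min_dist = center_dist - radius = 5.6303 - 2.0 = 3.6303 m


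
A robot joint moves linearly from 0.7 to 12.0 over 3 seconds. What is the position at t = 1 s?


s = t/T = 1/3 = 0.3333
p(t) = p0 + (pf-p0)*s
= 0.7 + (12.0 - 0.7) * 0.3333
= 4.4667


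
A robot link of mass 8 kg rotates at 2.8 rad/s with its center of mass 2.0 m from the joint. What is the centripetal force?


F = m * omega^2 * r
= 8 * 2.8^2 * 2.0
= 8 * 7.84 * 2.0
= 125.44 N


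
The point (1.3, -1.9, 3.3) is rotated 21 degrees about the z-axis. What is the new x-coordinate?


Rotation about z-axis: x' = x*cos(theta) - y*sin(theta)
= 1.3 * 0.9336 - -1.9 * 0.3584
= 1.8946


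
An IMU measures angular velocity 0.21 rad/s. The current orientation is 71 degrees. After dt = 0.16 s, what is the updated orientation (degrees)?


delta_theta = w * dt = 0.21 * 0.16 = 0.0336 rad
= 1.9251 deg
theta_new = 71 + 1.9251 = 72.9251 deg


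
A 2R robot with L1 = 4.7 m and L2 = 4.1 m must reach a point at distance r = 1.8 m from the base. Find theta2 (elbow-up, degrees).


cos(theta2) = (r^2 - L1^2 - L2^2) / (2*L1*L2)
cos(theta2) = (3.24 - 22.09 - 16.81) / 38.54
cos(theta2) = -0.925272
theta2 = 157.7095 degrees


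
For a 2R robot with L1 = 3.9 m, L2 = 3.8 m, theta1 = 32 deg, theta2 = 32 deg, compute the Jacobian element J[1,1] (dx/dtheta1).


J[1,1] = -L1*sin(t1) - L2*sin(t1+t2)
= -3.9*sin(32) - 3.8*sin(64)
= -5.4821


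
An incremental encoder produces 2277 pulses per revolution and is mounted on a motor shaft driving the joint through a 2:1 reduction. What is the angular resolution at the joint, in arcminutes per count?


counts per rev = 2277
effective counts at joint = 2277 * 2 = 4554
resolution = 360*60 / 4554
= 4.7431 arcmin/count


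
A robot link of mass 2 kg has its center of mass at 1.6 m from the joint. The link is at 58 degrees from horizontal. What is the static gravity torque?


tau = m*g*L*cos(angle)
= 2 * 9.81 * 1.6 * cos(58 deg)
= 2 * 9.81 * 1.6 * 0.5299
= 16.6352 Nm


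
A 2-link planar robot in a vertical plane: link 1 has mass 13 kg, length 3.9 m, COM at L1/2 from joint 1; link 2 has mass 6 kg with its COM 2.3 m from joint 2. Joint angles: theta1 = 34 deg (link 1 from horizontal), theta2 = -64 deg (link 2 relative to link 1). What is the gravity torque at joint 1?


Horizontal distance from joint 1 to link-1 COM:
  x_c1 = (L1/2)*cos(t1) = 1.95 * 0.829 = 1.6166 m
Horizontal distance from joint 1 to link-2 COM:
  x_c2 = L1*cos(t1) + Lc2*cos(t1+t2)
       = 3.9*0.829 + 2.3*0.866 = 5.2251 m
tau1 = m1*g*x_c1 + m2*g*x_c2
     = 13*9.81*1.6166 + 6*9.81*5.2251
     = 206.168 + 307.5497
     = 513.7176 Nm


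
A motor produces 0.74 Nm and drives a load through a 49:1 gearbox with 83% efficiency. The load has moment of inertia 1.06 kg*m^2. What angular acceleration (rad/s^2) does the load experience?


tau_out = tau_motor * N * eta
= 0.74 * 49 * 0.83 = 30.0958 Nm
alpha = tau_out / I = 30.0958 / 1.06
= 28.3923 rad/s^2


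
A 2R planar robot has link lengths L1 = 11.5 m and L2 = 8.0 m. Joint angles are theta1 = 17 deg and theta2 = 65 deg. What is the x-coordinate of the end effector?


Convert angles to radians: theta1 = 0.2967, theta2 = 1.1345
x = L1*cos(theta1) + L2*cos(theta1+theta2)
x = 10.9975 + 1.1134
x = 12.1109


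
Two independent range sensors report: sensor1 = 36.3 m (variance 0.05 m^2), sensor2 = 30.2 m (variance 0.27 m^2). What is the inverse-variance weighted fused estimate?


w1 = (1/var1) / (1/var1 + 1/var2)
   = 20.0 / (20.0 + 3.7037) = 0.8438
w2 = 1 - w1 = 0.1562
fused = w1*s1 + w2*s2 = 30.6281 + 4.7188
= 35.3469 m


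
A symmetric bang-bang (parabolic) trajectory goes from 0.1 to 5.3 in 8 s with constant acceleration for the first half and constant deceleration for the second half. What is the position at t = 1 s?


Symmetric rest-to-rest: each phase covers (pf-p0)/2 in time T/2. 0.5*a*(T/2)^2 = (pf-p0)/2 => a = 4*(pf-p0)/T^2
a = 4*(5.3-0.1)/8^2 = 0.325
t = 1 is in the acceleration phase (t <= T/2).
p = p0 + 0.5*a*t^2 = 0.1 + 0.5*0.325*1^2
= 0.2625


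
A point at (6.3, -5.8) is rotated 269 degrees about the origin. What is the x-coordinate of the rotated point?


x' = x*cos(theta) - y*sin(theta)
cos(269 deg) = -0.0175, sin(269 deg) = -0.9998
x' = 6.3 * -0.0175 - -5.8 * -0.9998
= -0.11 - 5.7991
= -5.9091


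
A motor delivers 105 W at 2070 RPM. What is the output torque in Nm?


omega = 2070 * 2*pi/60 = 216.7699 rad/s
tau = P / omega = 105 / 216.7699
= 0.4844 Nm


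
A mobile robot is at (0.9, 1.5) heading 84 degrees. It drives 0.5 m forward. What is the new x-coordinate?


x_new = x0 + d*cos(theta)
= 0.9 + 0.5*cos(84)
= 0.9 + 0.0523
= 0.9523


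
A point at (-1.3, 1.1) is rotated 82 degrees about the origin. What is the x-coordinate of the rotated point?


x' = x*cos(theta) - y*sin(theta)
cos(82 deg) = 0.1392, sin(82 deg) = 0.9903
x' = -1.3 * 0.1392 - 1.1 * 0.9903
= -0.1809 - 1.0893
= -1.2702


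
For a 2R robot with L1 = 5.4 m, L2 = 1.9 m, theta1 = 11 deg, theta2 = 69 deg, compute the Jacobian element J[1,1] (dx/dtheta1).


J[1,1] = -L1*sin(t1) - L2*sin(t1+t2)
= -5.4*sin(11) - 1.9*sin(80)
= -2.9015


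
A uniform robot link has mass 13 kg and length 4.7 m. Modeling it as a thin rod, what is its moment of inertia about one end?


I = (1/3) * m * L^2
= (1/3) * 13 * 4.7^2
= 0.333333 * 13 * 22.09
= 95.7233 kg*m^2


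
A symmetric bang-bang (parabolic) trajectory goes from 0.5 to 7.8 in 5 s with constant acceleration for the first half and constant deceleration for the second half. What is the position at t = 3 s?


Symmetric rest-to-rest: each phase covers (pf-p0)/2 in time T/2. 0.5*a*(T/2)^2 = (pf-p0)/2 => a = 4*(pf-p0)/T^2
a = 4*(7.8-0.5)/5^2 = 1.168
t = 3 is in the deceleration phase (t > T/2).
p = pf - 0.5*a*(T-t)^2 = 7.8 - 0.5*1.168*2^2
= 5.464


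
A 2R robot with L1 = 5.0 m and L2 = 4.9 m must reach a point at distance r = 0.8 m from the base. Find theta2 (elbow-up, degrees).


cos(theta2) = (r^2 - L1^2 - L2^2) / (2*L1*L2)
cos(theta2) = (0.64 - 25.0 - 24.01) / 49.0
cos(theta2) = -0.987143
theta2 = 170.8024 degrees


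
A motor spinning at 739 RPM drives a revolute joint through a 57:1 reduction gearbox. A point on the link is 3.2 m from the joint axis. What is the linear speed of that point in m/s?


omega_motor = 739 * 2*pi/60 = 77.3879 rad/s
omega_joint = omega_motor / 57 = 1.3577 rad/s
v = omega_joint * r = 1.3577 * 3.2
= 4.3446 m/s


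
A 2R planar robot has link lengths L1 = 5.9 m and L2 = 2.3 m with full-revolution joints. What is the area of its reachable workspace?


r_max = L1 + L2 = 8.2 m
r_min = |L1 - L2| = 3.6 m
Area = pi*(r_max^2 - r_min^2)
= pi*(67.24 - 12.96)
= pi * 54.28
= 170.5256 m^2


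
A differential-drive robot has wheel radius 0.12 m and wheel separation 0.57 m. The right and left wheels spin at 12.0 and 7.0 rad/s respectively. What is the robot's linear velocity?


vR = r*wR = 0.12*12.0 = 1.44 m/s
vL = r*wL = 0.12*7.0 = 0.84 m/s
v = (vR+vL)/2 = 1.14 m/s
omega = (vR-vL)/L = 1.0526 rad/s
linear velocity = 1.14 m/s


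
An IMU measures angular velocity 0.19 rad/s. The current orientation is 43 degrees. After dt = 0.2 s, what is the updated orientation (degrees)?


delta_theta = w * dt = 0.19 * 0.2 = 0.038 rad
= 2.1772 deg
theta_new = 43 + 2.1772 = 45.1772 deg


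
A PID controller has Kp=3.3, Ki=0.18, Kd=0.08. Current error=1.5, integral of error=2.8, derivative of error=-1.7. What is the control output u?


u = Kp*e + Ki*int(e) + Kd*de/dt
= 3.3*1.5 + 0.18*2.8 + 0.08*(-1.7)
= 4.95 + 0.504 + -0.136
= 5.318


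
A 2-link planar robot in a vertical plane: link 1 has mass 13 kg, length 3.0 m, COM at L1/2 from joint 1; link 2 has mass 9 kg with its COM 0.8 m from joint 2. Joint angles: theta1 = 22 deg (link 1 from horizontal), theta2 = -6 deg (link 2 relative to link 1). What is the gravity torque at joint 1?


Horizontal distance from joint 1 to link-1 COM:
  x_c1 = (L1/2)*cos(t1) = 1.5 * 0.9272 = 1.3908 m
Horizontal distance from joint 1 to link-2 COM:
  x_c2 = L1*cos(t1) + Lc2*cos(t1+t2)
       = 3.0*0.9272 + 0.8*0.9613 = 3.5506 m
tau1 = m1*g*x_c1 + m2*g*x_c2
     = 13*9.81*1.3908 + 9*9.81*3.5506
     = 177.3656 + 313.479
     = 490.8447 Nm


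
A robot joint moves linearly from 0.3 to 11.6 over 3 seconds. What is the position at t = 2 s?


s = t/T = 2/3 = 0.6667
p(t) = p0 + (pf-p0)*s
= 0.3 + (11.6 - 0.3) * 0.6667
= 7.8333


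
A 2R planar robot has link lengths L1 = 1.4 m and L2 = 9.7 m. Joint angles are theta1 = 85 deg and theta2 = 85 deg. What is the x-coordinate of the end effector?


Convert angles to radians: theta1 = 1.4835, theta2 = 1.4835
x = L1*cos(theta1) + L2*cos(theta1+theta2)
x = 0.122 + -9.5526
x = -9.4306


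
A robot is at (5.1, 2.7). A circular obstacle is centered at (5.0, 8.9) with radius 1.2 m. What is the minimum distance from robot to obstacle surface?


center_dist = sqrt((5.1-5.0)^2 + (2.7-8.9)^2)
= sqrt(0.01 + 38.44)
= 6.2008
min_dist = center_dist - radius = 6.2008 - 1.2 = 5.0008 m


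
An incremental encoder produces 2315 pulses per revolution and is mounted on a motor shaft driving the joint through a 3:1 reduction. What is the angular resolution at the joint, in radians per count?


counts per rev = 2315
effective counts at joint = 2315 * 3 = 6945
resolution = 2*pi / 6945
= 9.0471e-04 rad/count


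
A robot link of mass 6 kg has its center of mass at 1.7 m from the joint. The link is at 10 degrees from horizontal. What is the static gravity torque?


tau = m*g*L*cos(angle)
= 6 * 9.81 * 1.7 * cos(10 deg)
= 6 * 9.81 * 1.7 * 0.9848
= 98.5418 Nm


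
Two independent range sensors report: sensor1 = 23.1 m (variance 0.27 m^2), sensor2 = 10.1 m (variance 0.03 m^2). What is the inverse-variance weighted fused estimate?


w1 = (1/var1) / (1/var1 + 1/var2)
   = 3.7037 / (3.7037 + 33.3333) = 0.1
w2 = 1 - w1 = 0.9
fused = w1*s1 + w2*s2 = 2.31 + 9.09
= 11.4 m


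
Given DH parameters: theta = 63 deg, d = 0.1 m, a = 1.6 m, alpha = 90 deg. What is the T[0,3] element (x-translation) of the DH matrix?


T[0,3] = a * cos(theta)
= 1.6 * cos(63 deg)
= 1.6 * 0.454
= 0.7264


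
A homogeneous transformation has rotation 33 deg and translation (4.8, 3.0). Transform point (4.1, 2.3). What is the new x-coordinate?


x' = cos(theta)*px - sin(theta)*py + tx
= 0.8387*4.1 - 0.5446*2.3 + 4.8
= 6.9859


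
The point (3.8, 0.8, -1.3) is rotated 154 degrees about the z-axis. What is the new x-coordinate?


Rotation about z-axis: x' = x*cos(theta) - y*sin(theta)
= 3.8 * -0.8988 - 0.8 * 0.4384
= -3.7661


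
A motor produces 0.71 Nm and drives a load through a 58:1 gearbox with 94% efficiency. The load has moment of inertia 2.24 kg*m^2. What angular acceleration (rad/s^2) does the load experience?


tau_out = tau_motor * N * eta
= 0.71 * 58 * 0.94 = 38.7092 Nm
alpha = tau_out / I = 38.7092 / 2.24
= 17.2809 rad/s^2


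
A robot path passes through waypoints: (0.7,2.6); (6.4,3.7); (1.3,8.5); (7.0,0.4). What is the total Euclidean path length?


Segment lengths:
  seg1 = sqrt((5.7)^2 + (1.1)^2) = 5.8052
  seg2 = sqrt((-5.1)^2 + (4.8)^2) = 7.0036
  seg3 = sqrt((5.7)^2 + (-8.1)^2) = 9.9045
Total = 22.7133


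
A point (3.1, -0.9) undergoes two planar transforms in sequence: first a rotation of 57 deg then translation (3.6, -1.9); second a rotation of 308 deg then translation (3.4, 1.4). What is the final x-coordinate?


After transform 1:
x1 = cos(57)*3.1 - sin(57)*-0.9 + 3.6 = 6.0432
y1 = sin(57)*3.1 + cos(57)*-0.9 + -1.9 = 0.2097
After transform 2:
x2 = cos(308)*6.0432 - sin(308)*0.2097 + 3.4
= 7.2858


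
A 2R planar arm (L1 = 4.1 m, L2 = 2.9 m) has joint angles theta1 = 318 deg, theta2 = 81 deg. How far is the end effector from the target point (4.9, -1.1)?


End effector via forward kinematics:
x = L1*cos(t1) + L2*cos(t1+t2) = 5.3006
y = L1*sin(t1) + L2*sin(t1+t2) = -0.9184
Distance to target:
d = sqrt((4.9 - 5.3006)^2 + (-1.1 - -0.9184)^2)
= sqrt(0.1605 + 0.033)
= 0.4399 m


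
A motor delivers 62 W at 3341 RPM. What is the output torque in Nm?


omega = 3341 * 2*pi/60 = 349.8687 rad/s
tau = P / omega = 62 / 349.8687
= 0.1772 Nm


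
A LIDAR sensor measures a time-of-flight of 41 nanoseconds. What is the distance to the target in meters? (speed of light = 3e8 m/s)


tof = 41 ns = 4.1e-08 s
dist = c * tof / 2
= 3e8 * 4.1e-08 / 2
= 6.15 m


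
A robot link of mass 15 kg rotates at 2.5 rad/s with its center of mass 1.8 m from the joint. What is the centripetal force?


F = m * omega^2 * r
= 15 * 2.5^2 * 1.8
= 15 * 6.25 * 1.8
= 168.75 N


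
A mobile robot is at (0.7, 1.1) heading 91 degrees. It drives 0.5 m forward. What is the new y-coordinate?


y_new = y0 + d*sin(theta)
= 1.1 + 0.5*sin(91)
= 1.1 + 0.4999
= 1.5999
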